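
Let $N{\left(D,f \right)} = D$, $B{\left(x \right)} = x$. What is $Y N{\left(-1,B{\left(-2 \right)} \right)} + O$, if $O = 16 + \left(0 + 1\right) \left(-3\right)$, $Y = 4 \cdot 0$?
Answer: $13$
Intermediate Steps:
$Y = 0$
$O = 13$ ($O = 16 + 1 \left(-3\right) = 16 - 3 = 13$)
$Y N{\left(-1,B{\left(-2 \right)} \right)} + O = 0 \left(-1\right) + 13 = 0 + 13 = 13$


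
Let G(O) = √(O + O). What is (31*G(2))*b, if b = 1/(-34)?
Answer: -31/17 ≈ -1.8235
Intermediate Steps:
G(O) = √2*√O (G(O) = √(2*O) = √2*√O)
b = -1/34 ≈ -0.029412
(31*G(2))*b = (31*(√2*√2))*(-1/34) = (31*2)*(-1/34) = 62*(-1/34) = -31/17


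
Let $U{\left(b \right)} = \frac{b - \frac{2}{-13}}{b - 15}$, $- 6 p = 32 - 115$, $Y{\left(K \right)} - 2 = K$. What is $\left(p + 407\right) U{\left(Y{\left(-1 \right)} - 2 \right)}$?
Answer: $\frac{27775}{1248} \approx 22.256$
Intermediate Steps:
$Y{\left(K \right)} = 2 + K$
$p = \frac{83}{6}$ ($p = - \frac{32 - 115}{6} = \left(- \frac{1}{6}\right) \left(-83\right) = \frac{83}{6} \approx 13.833$)
$U{\left(b \right)} = \frac{\frac{2}{13} + b}{-15 + b}$ ($U{\left(b \right)} = \frac{b - - \frac{2}{13}}{-15 + b} = \frac{b + \frac{2}{13}}{-15 + b} = \frac{\frac{2}{13} + b}{-15 + b}$)
$\left(p + 407\right) U{\left(Y{\left(-1 \right)} - 2 \right)} = \left(\frac{83}{6} + 407\right) \frac{\frac{2}{13} + \left(\left(2 - 1\right) - 2\right)}{-15 + \left(\left(2 - 1\right) - 2\right)} = \frac{2525 \frac{\frac{2}{13} + \left(1 - 2\right)}{-15 + \left(1 - 2\right)}}{6} = \frac{2525 \frac{\frac{2}{13} - 1}{-15 - 1}}{6} = \frac{2525 \frac{1}{-16} \left(- \frac{11}{13}\right)}{6} = \frac{2525 \left(\left(- \frac{1}{16}\right) \left(- \frac{11}{13}\right)\right)}{6} = \frac{2525}{6} \cdot \frac{11}{208} = \frac{27775}{1248}$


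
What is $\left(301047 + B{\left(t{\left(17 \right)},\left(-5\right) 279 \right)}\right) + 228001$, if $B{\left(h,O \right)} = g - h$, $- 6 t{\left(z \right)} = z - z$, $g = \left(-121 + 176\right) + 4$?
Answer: $529107$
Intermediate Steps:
$g = 59$ ($g = 55 + 4 = 59$)
$t{\left(z \right)} = 0$ ($t{\left(z \right)} = - \frac{z - z}{6} = \left(- \frac{1}{6}\right) 0 = 0$)
$B{\left(h,O \right)} = 59 - h$
$\left(301047 + B{\left(t{\left(17 \right)},\left(-5\right) 279 \right)}\right) + 228001 = \left(301047 + \left(59 - 0\right)\right) + 228001 = \left(301047 + \left(59 + 0\right)\right) + 228001 = \left(301047 + 59\right) + 228001 = 301106 + 228001 = 529107$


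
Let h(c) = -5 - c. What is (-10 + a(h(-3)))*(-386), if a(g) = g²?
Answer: 2316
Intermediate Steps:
(-10 + a(h(-3)))*(-386) = (-10 + (-5 - 1*(-3))²)*(-386) = (-10 + (-5 + 3)²)*(-386) = (-10 + (-2)²)*(-386) = (-10 + 4)*(-386) = -6*(-386) = 2316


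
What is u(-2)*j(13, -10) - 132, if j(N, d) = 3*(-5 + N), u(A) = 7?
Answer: 36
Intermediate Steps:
j(N, d) = -15 + 3*N
u(-2)*j(13, -10) - 132 = 7*(-15 + 3*13) - 132 = 7*(-15 + 39) - 132 = 7*24 - 132 = 168 - 132 = 36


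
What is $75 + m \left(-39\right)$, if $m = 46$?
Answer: $-1719$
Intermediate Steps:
$75 + m \left(-39\right) = 75 + 46 \left(-39\right) = 75 - 1794 = -1719$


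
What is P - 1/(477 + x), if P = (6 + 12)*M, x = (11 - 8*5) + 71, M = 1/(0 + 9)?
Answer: 1037/519 ≈ 1.9981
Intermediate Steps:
M = ⅑ (M = 1/9 = ⅑ ≈ 0.11111)
x = 42 (x = (11 - 40) + 71 = -29 + 71 = 42)
P = 2 (P = (6 + 12)*(⅑) = 18*(⅑) = 2)
P - 1/(477 + x) = 2 - 1/(477 + 42) = 2 - 1/519 = 1037/519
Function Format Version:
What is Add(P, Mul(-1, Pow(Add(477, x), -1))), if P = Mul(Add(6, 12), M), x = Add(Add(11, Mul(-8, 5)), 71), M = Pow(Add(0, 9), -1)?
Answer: Rational(1037, 519) ≈ 1.9981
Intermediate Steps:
M = Rational(1, 9) (M = Pow(9, -1) = Rational(1, 9) ≈ 0.11111)
x = 42 (x = Add(Add(11, -40), 71) = Add(-29, 71) = 42)
P = 2 (P = Mul(Add(6, 12), Rational(1, 9)) = Mul(18, Rational(1, 9)) = 2)
Add(P, Mul(-1, Pow(Add(477, x), -1))) = Add(2, Mul(-1, Pow(Add(477, 42), -1))) = Add(2, Mul(-1, Pow(519, -1))) = Add(2, Mul(-1, Rational(1, 519))) = Add(2, Rational(-1, 519)) = Rational(1037, 519)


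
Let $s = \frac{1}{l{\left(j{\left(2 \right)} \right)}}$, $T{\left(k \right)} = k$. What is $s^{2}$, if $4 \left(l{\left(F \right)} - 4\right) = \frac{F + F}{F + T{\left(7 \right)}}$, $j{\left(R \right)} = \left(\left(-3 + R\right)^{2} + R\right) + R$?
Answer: $\frac{576}{10201} \approx 0.056465$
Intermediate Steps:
$j{\left(R \right)} = \left(-3 + R\right)^{2} + 2 R$ ($j{\left(R \right)} = \left(R + \left(-3 + R\right)^{2}\right) + R = \left(-3 + R\right)^{2} + 2 R$)
$l{\left(F \right)} = 4 + \frac{F}{2 \left(7 + F\right)}$ ($l{\left(F \right)} = 4 + \frac{\left(F + F\right) \frac{1}{F + 7}}{4} = 4 + \frac{2 F \frac{1}{7 + F}}{4} = 4 + \frac{F}{2 \left(7 + F\right)}$)
$s = \frac{24}{101}$ ($s = \frac{1}{\frac{1}{2} \frac{1}{7 + \left(\left(-3 + 2\right)^{2} + 2 \cdot 2\right)} \left(56 + 9 \left(\left(-3 + 2\right)^{2} + 2 \cdot 2\right)\right)} = \frac{1}{\frac{1}{2} \frac{1}{7 + \left(\left(-1\right)^{2} + 4\right)} \left(56 + 9 \left(\left(-1\right)^{2} + 4\right)\right)} = \frac{1}{\frac{1}{2} \frac{1}{7 + \left(1 + 4\right)} \left(56 + 9 \left(1 + 4\right)\right)} = \frac{1}{\frac{1}{2} \frac{1}{7 + 5} \left(56 + 9 \cdot 5\right)} = \frac{1}{\frac{1}{2} \cdot \frac{1}{12} \left(56 + 45\right)} = \frac{1}{\frac{1}{2} \cdot \frac{1}{12} \cdot 101} = \frac{1}{\frac{101}{24}} = \frac{24}{101} \approx 0.23762$)
$s^{2} = \left(\frac{24}{101}\right)^{2} = \frac{576}{10201}$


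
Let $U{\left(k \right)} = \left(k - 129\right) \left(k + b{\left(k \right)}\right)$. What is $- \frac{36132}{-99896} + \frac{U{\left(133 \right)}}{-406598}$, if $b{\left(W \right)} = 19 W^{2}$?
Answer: $- \frac{14957316485}{5077189226} \approx -2.946$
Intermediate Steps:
$U{\left(k \right)} = \left(-129 + k\right) \left(k + 19 k^{2}\right)$ ($U{\left(k \right)} = \left(k - 129\right) \left(k + 19 k^{2}\right) = \left(-129 + k\right) \left(k + 19 k^{2}\right)$)
$- \frac{36132}{-99896} + \frac{U{\left(133 \right)}}{-406598} = - \frac{36132}{-99896} + \frac{133 \left(-129 - 325850 + 19 \cdot 133^{2}\right)}{-406598} = \left(-36132\right) \left(- \frac{1}{99896}\right) + 133 \left(-129 - 325850 + 19 \cdot 17689\right) \left(- \frac{1}{406598}\right) = \frac{9033}{24974} + 133 \left(-129 - 325850 + 336091\right) \left(- \frac{1}{406598}\right) = \frac{9033}{24974} + 133 \cdot 10112 \left(- \frac{1}{406598}\right) = \frac{9033}{24974} + 1344896 \left(- \frac{1}{406598}\right) = \frac{9033}{24974} - \frac{672448}{203299} = - \frac{14957316485}{5077189226}$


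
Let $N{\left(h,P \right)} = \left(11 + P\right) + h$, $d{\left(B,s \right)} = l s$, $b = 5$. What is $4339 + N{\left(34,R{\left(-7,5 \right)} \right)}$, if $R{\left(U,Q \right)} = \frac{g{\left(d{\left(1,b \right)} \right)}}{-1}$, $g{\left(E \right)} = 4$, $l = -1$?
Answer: $4380$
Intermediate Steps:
$d{\left(B,s \right)} = - s$
$R{\left(U,Q \right)} = -4$ ($R{\left(U,Q \right)} = \frac{4}{-1} = 4 \left(-1\right) = -4$)
$N{\left(h,P \right)} = 11 + P + h$
$4339 + N{\left(34,R{\left(-7,5 \right)} \right)} = 4339 + \left(11 - 4 + 34\right) = 4339 + 41 = 4380$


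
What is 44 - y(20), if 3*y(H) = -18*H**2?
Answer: 2444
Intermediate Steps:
y(H) = -6*H**2 (y(H) = (-18*H**2)/3 = -6*H**2)
44 - y(20) = 44 - (-6)*20**2 = 44 - (-6)*400 = 44 - 1*(-2400) = 44 + 2400 = 2444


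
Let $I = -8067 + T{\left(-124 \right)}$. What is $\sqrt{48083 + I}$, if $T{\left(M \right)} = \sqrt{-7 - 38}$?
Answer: $\sqrt{40016 + 3 i \sqrt{5}} \approx 200.04 + 0.017 i$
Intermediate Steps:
$T{\left(M \right)} = 3 i \sqrt{5}$ ($T{\left(M \right)} = \sqrt{-45} = 3 i \sqrt{5}$)
$I = -8067 + 3 i \sqrt{5} \approx -8067.0 + 6.7082 i$
$\sqrt{48083 + I} = \sqrt{48083 - \left(8067 - 3 i \sqrt{5}\right)} = \sqrt{40016 + 3 i \sqrt{5}}$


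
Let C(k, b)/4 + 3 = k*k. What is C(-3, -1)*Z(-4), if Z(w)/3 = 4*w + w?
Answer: -1440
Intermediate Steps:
C(k, b) = -12 + 4*k² (C(k, b) = -12 + 4*(k*k) = -12 + 4*k²)
Z(w) = 15*w (Z(w) = 3*(4*w + w) = 3*(5*w) = 15*w)
C(-3, -1)*Z(-4) = (-12 + 4*(-3)²)*(15*(-4)) = (-12 + 4*9)*(-60) = (-12 + 36)*(-60) = 24*(-60) = -1440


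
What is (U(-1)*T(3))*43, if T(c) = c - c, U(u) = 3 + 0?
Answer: 0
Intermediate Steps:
U(u) = 3
T(c) = 0
(U(-1)*T(3))*43 = (3*0)*43 = 0*43 = 0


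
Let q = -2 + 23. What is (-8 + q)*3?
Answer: 39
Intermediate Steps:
q = 21
(-8 + q)*3 = (-8 + 21)*3 = 13*3 = 39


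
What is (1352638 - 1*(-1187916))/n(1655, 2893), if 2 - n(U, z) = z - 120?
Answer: -2540554/2771 ≈ -916.84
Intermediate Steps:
n(U, z) = 122 - z (n(U, z) = 2 - (z - 120) = 2 - (-120 + z) = 2 + (120 - z) = 122 - z)
(1352638 - 1*(-1187916))/n(1655, 2893) = (1352638 - 1*(-1187916))/(122 - 1*2893) = (1352638 + 1187916)/(122 - 2893) = 2540554/(-2771) = 2540554*(-1/2771) = -2540554/2771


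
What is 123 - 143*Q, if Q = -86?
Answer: 12421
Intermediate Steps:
123 - 143*Q = 123 - 143*(-86) = 123 + 12298 = 12421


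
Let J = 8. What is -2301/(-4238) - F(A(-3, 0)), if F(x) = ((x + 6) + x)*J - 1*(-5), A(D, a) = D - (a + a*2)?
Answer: -1453/326 ≈ -4.4571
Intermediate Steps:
A(D, a) = D - 3*a (A(D, a) = D - (a + 2*a) = D - 3*a)
F(x) = 53 + 16*x (F(x) = ((x + 6) + x)*8 - 1*(-5) = ((6 + x) + x)*8 + 5 = (6 + 2*x)*8 + 5 = (48 + 16*x) + 5 = 53 + 16*x)
-2301/(-4238) - F(A(-3, 0)) = -2301/(-4238) - (53 + 16*(-3 - 3*0)) = -2301*(-1/4238) - (53 + 16*(-3 + 0)) = 177/326 - (53 + 16*(-3)) = 177/326 - (53 - 48) = 177/326 - 1*5 = 177/326 - 5 = -1453/326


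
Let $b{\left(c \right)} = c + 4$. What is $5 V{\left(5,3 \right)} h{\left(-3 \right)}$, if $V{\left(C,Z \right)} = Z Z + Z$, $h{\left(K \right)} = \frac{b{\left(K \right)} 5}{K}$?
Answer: $-100$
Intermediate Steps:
$b{\left(c \right)} = 4 + c$
$h{\left(K \right)} = \frac{20 + 5 K}{K}$ ($h{\left(K \right)} = \frac{\left(4 + K\right) 5}{K} = \frac{20 + 5 K}{K}$)
$V{\left(C,Z \right)} = Z + Z^{2}$ ($V{\left(C,Z \right)} = Z^{2} + Z = Z + Z^{2}$)
$5 V{\left(5,3 \right)} h{\left(-3 \right)} = 5 \cdot 3 \left(1 + 3\right) \left(5 + \frac{20}{-3}\right) = 5 \cdot 3 \cdot 4 \left(5 + 20 \left(- \frac{1}{3}\right)\right) = 5 \cdot 12 \left(5 - \frac{20}{3}\right) = 60 \left(- \frac{5}{3}\right) = -100$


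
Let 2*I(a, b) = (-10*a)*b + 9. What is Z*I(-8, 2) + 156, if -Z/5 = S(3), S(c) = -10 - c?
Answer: 11297/2 ≈ 5648.5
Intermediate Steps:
Z = 65 (Z = -5*(-10 - 1*3) = -5*(-10 - 3) = -5*(-13) = 65)
I(a, b) = 9/2 - 5*a*b (I(a, b) = ((-10*a)*b + 9)/2 = (-10*a*b + 9)/2 = (9 - 10*a*b)/2 = 9/2 - 5*a*b)
Z*I(-8, 2) + 156 = 65*(9/2 - 5*(-8)*2) + 156 = 65*(9/2 + 80) + 156 = 65*(169/2) + 156 = 10985/2 + 156 = 11297/2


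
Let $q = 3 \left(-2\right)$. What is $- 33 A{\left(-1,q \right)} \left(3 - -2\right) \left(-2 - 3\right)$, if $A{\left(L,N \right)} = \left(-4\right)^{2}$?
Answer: $13200$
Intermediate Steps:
$q = -6$
$A{\left(L,N \right)} = 16$
$- 33 A{\left(-1,q \right)} \left(3 - -2\right) \left(-2 - 3\right) = \left(-33\right) 16 \left(3 - -2\right) \left(-2 - 3\right) = - 528 \left(3 + 2\right) \left(-5\right) = - 528 \cdot 5 \left(-5\right) = \left(-528\right) \left(-25\right) = 13200$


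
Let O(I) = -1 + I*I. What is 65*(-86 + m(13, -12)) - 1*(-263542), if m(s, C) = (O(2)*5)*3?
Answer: 260877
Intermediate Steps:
O(I) = -1 + I**2
m(s, C) = 45 (m(s, C) = ((-1 + 2**2)*5)*3 = ((-1 + 4)*5)*3 = (3*5)*3 = 15*3 = 45)
65*(-86 + m(13, -12)) - 1*(-263542) = 65*(-86 + 45) - 1*(-263542) = 65*(-41) + 263542 = -2665 + 263542 = 260877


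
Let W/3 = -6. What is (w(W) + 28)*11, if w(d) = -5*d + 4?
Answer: 1342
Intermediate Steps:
W = -18 (W = 3*(-6) = -18)
w(d) = 4 - 5*d
(w(W) + 28)*11 = ((4 - 5*(-18)) + 28)*11 = ((4 + 90) + 28)*11 = (94 + 28)*11 = 122*11 = 1342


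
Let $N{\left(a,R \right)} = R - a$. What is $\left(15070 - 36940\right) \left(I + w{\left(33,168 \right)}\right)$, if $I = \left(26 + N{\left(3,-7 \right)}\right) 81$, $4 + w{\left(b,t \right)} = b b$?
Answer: $-52072470$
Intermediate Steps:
$w{\left(b,t \right)} = -4 + b^{2}$ ($w{\left(b,t \right)} = -4 + b b = -4 + b^{2}$)
$I = 1296$ ($I = \left(26 - 10\right) 81 = 16 \cdot 81 = 1296$)
$\left(15070 - 36940\right) \left(I + w{\left(33,168 \right)}\right) = \left(15070 - 36940\right) \left(1296 - \left(4 - 33^{2}\right)\right) = - 21870 \left(1296 + \left(-4 + 1089\right)\right) = - 21870 \left(1296 + 1085\right) = \left(-21870\right) 2381 = -52072470$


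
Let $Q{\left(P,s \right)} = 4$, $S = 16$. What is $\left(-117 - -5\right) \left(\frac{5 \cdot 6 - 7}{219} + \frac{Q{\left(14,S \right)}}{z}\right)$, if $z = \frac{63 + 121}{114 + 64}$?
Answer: $- \frac{2242240}{5037} \approx -445.15$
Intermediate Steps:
$z = \frac{92}{89}$ ($z = \frac{184}{178} = 184 \cdot \frac{1}{178} = \frac{92}{89} \approx 1.0337$)
$\left(-117 - -5\right) \left(\frac{5 \cdot 6 - 7}{219} + \frac{Q{\left(14,S \right)}}{z}\right) = \left(-117 - -5\right) \left(\frac{5 \cdot 6 - 7}{219} + \frac{4}{\frac{92}{89}}\right) = \left(-117 + 5\right) \left(\left(30 - 7\right) \frac{1}{219} + 4 \cdot \frac{89}{92}\right) = - 112 \left(23 \cdot \frac{1}{219} + \frac{89}{23}\right) = - 112 \left(\frac{23}{219} + \frac{89}{23}\right) = \left(-112\right) \frac{20020}{5037} = - \frac{2242240}{5037}$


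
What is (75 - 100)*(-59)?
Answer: 1475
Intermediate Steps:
(75 - 100)*(-59) = -25*(-59) = 1475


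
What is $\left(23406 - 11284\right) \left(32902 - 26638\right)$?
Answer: $75932208$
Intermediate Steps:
$\left(23406 - 11284\right) \left(32902 - 26638\right) = 12122 \cdot 6264 = 75932208$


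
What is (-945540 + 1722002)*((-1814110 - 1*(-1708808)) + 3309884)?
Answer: 2488236148884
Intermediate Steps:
(-945540 + 1722002)*((-1814110 - 1*(-1708808)) + 3309884) = 776462*((-1814110 + 1708808) + 3309884) = 776462*(-105302 + 3309884) = 776462*3204582 = 2488236148884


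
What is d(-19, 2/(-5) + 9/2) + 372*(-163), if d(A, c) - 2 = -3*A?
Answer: -60577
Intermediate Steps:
d(A, c) = 2 - 3*A
d(-19, 2/(-5) + 9/2) + 372*(-163) = (2 - 3*(-19)) + 372*(-163) = (2 + 57) - 60636 = 59 - 60636 = -60577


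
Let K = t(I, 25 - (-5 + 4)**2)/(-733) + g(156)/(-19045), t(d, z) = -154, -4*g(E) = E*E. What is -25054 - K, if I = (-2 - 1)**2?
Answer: -26904681284/1073845 ≈ -25055.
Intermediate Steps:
I = 9 (I = (-3)**2 = 9)
g(E) = -E**2/4 (g(E) = -E*E/4 = -E**2/4)
K = 568654/1073845 (K = -154/(-733) - 1/4*156**2/(-19045) = -154*(-1/733) - 1/4*24336*(-1/19045) = 154/733 - 6084*(-1/19045) = 154/733 + 468/1465 = 568654/1073845 ≈ 0.52955)
-25054 - K = -25054 - 1*568654/1073845 = -25054 - 568654/1073845 = -26904681284/1073845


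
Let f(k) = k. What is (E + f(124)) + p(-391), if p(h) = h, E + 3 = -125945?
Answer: -126215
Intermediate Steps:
E = -125948 (E = -3 - 125945 = -125948)
(E + f(124)) + p(-391) = (-125948 + 124) - 391 = -125824 - 391 = -126215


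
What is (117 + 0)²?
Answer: 13689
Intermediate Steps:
(117 + 0)² = 117² = 13689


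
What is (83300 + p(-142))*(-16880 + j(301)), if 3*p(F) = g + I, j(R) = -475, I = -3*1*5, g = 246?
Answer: -1447007835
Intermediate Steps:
I = -15 (I = -3*5 = -15)
p(F) = 77 (p(F) = (246 - 15)/3 = (1/3)*231 = 77)
(83300 + p(-142))*(-16880 + j(301)) = (83300 + 77)*(-16880 - 475) = 83377*(-17355) = -1447007835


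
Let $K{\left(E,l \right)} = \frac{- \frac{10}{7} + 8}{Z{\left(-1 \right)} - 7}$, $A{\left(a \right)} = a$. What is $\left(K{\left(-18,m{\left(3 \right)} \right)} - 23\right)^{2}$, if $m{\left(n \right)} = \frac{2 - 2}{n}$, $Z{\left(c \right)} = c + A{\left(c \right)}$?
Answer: $\frac{2235025}{3969} \approx 563.12$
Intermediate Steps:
$Z{\left(c \right)} = 2 c$ ($Z{\left(c \right)} = c + c = 2 c$)
$m{\left(n \right)} = 0$ ($m{\left(n \right)} = \frac{0}{n} = 0$)
$K{\left(E,l \right)} = - \frac{46}{63}$ ($K{\left(E,l \right)} = \frac{- \frac{10}{7} + 8}{2 \left(-1\right) - 7} = \frac{\left(-10\right) \frac{1}{7} + 8}{-2 - 7} = \frac{- \frac{10}{7} + 8}{-9} = \frac{46}{7} \left(- \frac{1}{9}\right) = - \frac{46}{63}$)
$\left(K{\left(-18,m{\left(3 \right)} \right)} - 23\right)^{2} = \left(- \frac{46}{63} - 23\right)^{2} = \left(- \frac{1495}{63}\right)^{2} = \frac{2235025}{3969}$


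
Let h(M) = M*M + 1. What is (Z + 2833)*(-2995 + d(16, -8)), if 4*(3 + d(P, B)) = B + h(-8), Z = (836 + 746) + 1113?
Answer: -16494170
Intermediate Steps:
h(M) = 1 + M**2 (h(M) = M**2 + 1 = 1 + M**2)
Z = 2695 (Z = 1582 + 1113 = 2695)
d(P, B) = 53/4 + B/4 (d(P, B) = -3 + (B + (1 + (-8)**2))/4 = -3 + (B + (1 + 64))/4 = -3 + (B + 65)/4 = -3 + (65 + B)/4 = -3 + (65/4 + B/4) = 53/4 + B/4)
(Z + 2833)*(-2995 + d(16, -8)) = (2695 + 2833)*(-2995 + (53/4 + (1/4)*(-8))) = 5528*(-2995 + (53/4 - 2)) = 5528*(-2995 + 45/4) = 5528*(-11935/4) = -16494170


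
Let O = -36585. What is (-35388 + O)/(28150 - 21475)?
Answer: -23991/2225 ≈ -10.782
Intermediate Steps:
(-35388 + O)/(28150 - 21475) = (-35388 - 36585)/(28150 - 21475) = -71973/6675 = -71973*1/6675 = -23991/2225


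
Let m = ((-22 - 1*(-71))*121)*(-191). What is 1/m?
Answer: -1/1132439 ≈ -8.8305e-7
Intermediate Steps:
m = -1132439 (m = ((-22 + 71)*121)*(-191) = (49*121)*(-191) = 5929*(-191) = -1132439)
1/m = 1/(-1132439) = -1/1132439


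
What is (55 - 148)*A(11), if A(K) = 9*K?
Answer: -9207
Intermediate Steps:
(55 - 148)*A(11) = (55 - 148)*(9*11) = -93*99 = -9207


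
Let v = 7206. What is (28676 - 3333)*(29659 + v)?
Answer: 934269695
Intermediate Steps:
(28676 - 3333)*(29659 + v) = (28676 - 3333)*(29659 + 7206) = 25343*36865 = 934269695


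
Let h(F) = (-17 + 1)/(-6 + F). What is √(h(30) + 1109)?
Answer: 5*√399/3 ≈ 33.292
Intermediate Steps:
h(F) = -16/(-6 + F)
√(h(30) + 1109) = √(-16/(-6 + 30) + 1109) = √(-16/24 + 1109) = √(-16*1/24 + 1109) = √(-⅔ + 1109) = √(3325/3) = 5*√399/3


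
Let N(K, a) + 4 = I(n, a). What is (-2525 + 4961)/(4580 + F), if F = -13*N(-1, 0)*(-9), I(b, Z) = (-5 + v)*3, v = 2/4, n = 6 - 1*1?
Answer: 4872/5065 ≈ 0.96189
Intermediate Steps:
n = 5 (n = 6 - 1 = 5)
v = 1/2 (v = 2*(1/4) = 1/2 ≈ 0.50000)
I(b, Z) = -27/2 (I(b, Z) = (-5 + 1/2)*3 = -9/2*3 = -27/2)
N(K, a) = -35/2 (N(K, a) = -4 - 27/2 = -35/2)
F = -4095/2 (F = -13*(-35/2)*(-9) = (455/2)*(-9) = -4095/2 ≈ -2047.5)
(-2525 + 4961)/(4580 + F) = (-2525 + 4961)/(4580 - 4095/2) = 2436/(5065/2) = 2436*(2/5065) = 4872/5065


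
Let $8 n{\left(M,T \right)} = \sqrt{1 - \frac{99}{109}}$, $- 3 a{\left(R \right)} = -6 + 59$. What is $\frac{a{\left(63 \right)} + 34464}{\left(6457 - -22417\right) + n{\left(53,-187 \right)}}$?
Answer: $\frac{10407530277568}{8723919214449} - \frac{413356 \sqrt{1090}}{8723919214449} \approx 1.193$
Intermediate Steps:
$a{\left(R \right)} = - \frac{53}{3}$ ($a{\left(R \right)} = - \frac{-6 + 59}{3} = \left(- \frac{1}{3}\right) 53 = - \frac{53}{3}$)
$n{\left(M,T \right)} = \frac{\sqrt{1090}}{872}$ ($n{\left(M,T \right)} = \frac{\sqrt{1 - \frac{99}{109}}}{8} = \frac{\sqrt{\frac{10}{109}}}{8} = \frac{\frac{1}{109} \sqrt{1090}}{8} = \frac{\sqrt{1090}}{872}$)
$\frac{a{\left(63 \right)} + 34464}{\left(6457 - -22417\right) + n{\left(53,-187 \right)}} = \frac{- \frac{53}{3} + 34464}{\left(6457 - -22417\right) + \frac{\sqrt{1090}}{872}} = \frac{103339}{3 \left(\left(6457 + 22417\right) + \frac{\sqrt{1090}}{872}\right)} = \frac{103339}{3 \left(28874 + \frac{\sqrt{1090}}{872}\right)}$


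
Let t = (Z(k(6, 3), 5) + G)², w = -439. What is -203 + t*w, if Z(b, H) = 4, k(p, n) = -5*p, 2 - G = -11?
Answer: -127074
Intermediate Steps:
G = 13 (G = 2 - 1*(-11) = 2 + 11 = 13)
t = 289 (t = (4 + 13)² = 17² = 289)
-203 + t*w = -203 + 289*(-439) = -203 - 126871 = -127074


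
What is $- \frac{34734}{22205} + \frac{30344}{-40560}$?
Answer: $- \frac{52064989}{22515870} \approx -2.3124$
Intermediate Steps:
$- \frac{34734}{22205} + \frac{30344}{-40560} = \left(-34734\right) \frac{1}{22205} + 30344 \left(- \frac{1}{40560}\right) = - \frac{34734}{22205} - \frac{3793}{5070} = - \frac{52064989}{22515870}$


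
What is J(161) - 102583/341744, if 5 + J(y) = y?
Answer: 4093037/26288 ≈ 155.70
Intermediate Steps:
J(y) = -5 + y
J(161) - 102583/341744 = (-5 + 161) - 102583/341744 = 156 - 102583*1/341744 = 156 - 7891/26288 = 4093037/26288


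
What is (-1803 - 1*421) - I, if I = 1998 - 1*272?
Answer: -3950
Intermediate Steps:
I = 1726 (I = 1998 - 272 = 1726)
(-1803 - 1*421) - I = (-1803 - 1*421) - 1*1726 = (-1803 - 421) - 1726 = -2224 - 1726 = -3950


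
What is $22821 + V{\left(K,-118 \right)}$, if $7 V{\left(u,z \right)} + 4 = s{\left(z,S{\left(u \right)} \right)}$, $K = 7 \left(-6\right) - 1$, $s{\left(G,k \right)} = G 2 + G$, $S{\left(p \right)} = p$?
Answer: $\frac{159389}{7} \approx 22770.0$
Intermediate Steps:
$s{\left(G,k \right)} = 3 G$ ($s{\left(G,k \right)} = 2 G + G = 3 G$)
$K = -43$ ($K = -42 - 1 = -43$)
$V{\left(u,z \right)} = - \frac{4}{7} + \frac{3 z}{7}$
$22821 + V{\left(K,-118 \right)} = 22821 + \left(- \frac{4}{7} + \frac{3}{7} \left(-118\right)\right) = 22821 - \frac{358}{7} = \frac{159389}{7}$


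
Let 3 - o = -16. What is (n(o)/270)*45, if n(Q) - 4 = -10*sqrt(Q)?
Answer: 2/3 - 5*sqrt(19)/3 ≈ -6.5982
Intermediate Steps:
o = 19 (o = 3 - 1*(-16) = 3 + 16 = 19)
n(Q) = 4 - 10*sqrt(Q)
(n(o)/270)*45 = ((4 - 10*sqrt(19))/270)*45 = ((4 - 10*sqrt(19))*(1/270))*45 = (2/135 - sqrt(19)/27)*45 = 2/3 - 5*sqrt(19)/3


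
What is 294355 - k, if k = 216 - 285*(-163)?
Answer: 247684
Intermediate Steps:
k = 46671 (k = 216 + 46455 = 46671)
294355 - k = 294355 - 1*46671 = 294355 - 46671 = 247684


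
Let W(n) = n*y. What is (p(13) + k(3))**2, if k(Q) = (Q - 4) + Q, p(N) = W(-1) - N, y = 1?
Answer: 144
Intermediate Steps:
W(n) = n (W(n) = n*1 = n)
p(N) = -1 - N
k(Q) = -4 + 2*Q (k(Q) = (-4 + Q) + Q = -4 + 2*Q)
(p(13) + k(3))**2 = ((-1 - 1*13) + (-4 + 2*3))**2 = ((-1 - 13) + (-4 + 6))**2 = (-14 + 2)**2 = (-12)**2 = 144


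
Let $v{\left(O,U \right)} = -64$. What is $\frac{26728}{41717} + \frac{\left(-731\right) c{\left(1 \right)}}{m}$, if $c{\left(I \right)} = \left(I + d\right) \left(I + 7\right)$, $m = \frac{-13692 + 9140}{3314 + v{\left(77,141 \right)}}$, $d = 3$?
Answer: $\frac{30496296864}{1825921} \approx 16702.0$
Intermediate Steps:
$m = - \frac{2276}{1625}$ ($m = \frac{-13692 + 9140}{3314 - 64} = - \frac{4552}{3250} = \left(-4552\right) \frac{1}{3250} = - \frac{2276}{1625} \approx -1.4006$)
$c{\left(I \right)} = \left(3 + I\right) \left(7 + I\right)$ ($c{\left(I \right)} = \left(I + 3\right) \left(I + 7\right) = \left(3 + I\right) \left(7 + I\right)$)
$\frac{26728}{41717} + \frac{\left(-731\right) c{\left(1 \right)}}{m} = \frac{26728}{41717} + \frac{\left(-731\right) \left(21 + 1^{2} + 10 \cdot 1\right)}{- \frac{2276}{1625}} = 26728 \cdot \frac{1}{41717} + - 731 \left(21 + 1 + 10\right) \left(- \frac{1625}{2276}\right) = \frac{2056}{3209} + \left(-731\right) 32 \left(- \frac{1625}{2276}\right) = \frac{2056}{3209} - - \frac{9503000}{569} = \frac{2056}{3209} + \frac{9503000}{569} = \frac{30496296864}{1825921}$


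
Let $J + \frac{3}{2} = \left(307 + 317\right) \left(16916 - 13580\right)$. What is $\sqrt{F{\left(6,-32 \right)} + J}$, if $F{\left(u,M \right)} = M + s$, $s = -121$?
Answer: $\frac{\sqrt{8326038}}{2} \approx 1442.7$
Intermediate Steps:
$J = \frac{4163325}{2}$ ($J = - \frac{3}{2} + \left(307 + 317\right) \left(16916 - 13580\right) = - \frac{3}{2} + 624 \cdot 3336 = - \frac{3}{2} + 2081664 = \frac{4163325}{2} \approx 2.0817 \cdot 10^{6}$)
$F{\left(u,M \right)} = -121 + M$ ($F{\left(u,M \right)} = M - 121 = -121 + M$)
$\sqrt{F{\left(6,-32 \right)} + J} = \sqrt{\left(-121 - 32\right) + \frac{4163325}{2}} = \sqrt{-153 + \frac{4163325}{2}} = \sqrt{\frac{4163019}{2}} = \frac{\sqrt{8326038}}{2}$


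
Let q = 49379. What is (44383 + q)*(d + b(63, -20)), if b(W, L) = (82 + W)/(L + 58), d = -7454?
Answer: -13272339267/19 ≈ -6.9854e+8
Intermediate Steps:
b(W, L) = (82 + W)/(58 + L)
(44383 + q)*(d + b(63, -20)) = (44383 + 49379)*(-7454 + (82 + 63)/(58 - 20)) = 93762*(-7454 + 145/38) = 93762*(-283107/38) = -13272339267/19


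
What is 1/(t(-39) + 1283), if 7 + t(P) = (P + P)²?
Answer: 1/7360 ≈ 0.00013587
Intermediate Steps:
t(P) = -7 + 4*P² (t(P) = -7 + (P + P)² = -7 + (2*P)² = -7 + 4*P²)
1/(t(-39) + 1283) = 1/((-7 + 4*(-39)²) + 1283) = 1/((-7 + 4*1521) + 1283) = 1/((-7 + 6084) + 1283) = 1/(6077 + 1283) = 1/7360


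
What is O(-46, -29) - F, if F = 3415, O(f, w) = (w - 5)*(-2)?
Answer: -3347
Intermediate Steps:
O(f, w) = 10 - 2*w (O(f, w) = (-5 + w)*(-2) = 10 - 2*w)
O(-46, -29) - F = (10 - 2*(-29)) - 1*3415 = (10 + 58) - 3415 = 68 - 3415 = -3347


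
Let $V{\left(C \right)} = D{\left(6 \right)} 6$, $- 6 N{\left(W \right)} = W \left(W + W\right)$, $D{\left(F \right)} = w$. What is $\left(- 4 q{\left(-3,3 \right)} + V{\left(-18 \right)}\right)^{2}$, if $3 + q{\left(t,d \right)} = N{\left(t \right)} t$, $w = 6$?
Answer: $144$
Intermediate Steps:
$D{\left(F \right)} = 6$
$N{\left(W \right)} = - \frac{W^{2}}{3}$ ($N{\left(W \right)} = - \frac{W \left(W + W\right)}{6} = - \frac{W 2 W}{6} = - \frac{2 W^{2}}{6} = - \frac{W^{2}}{3}$)
$q{\left(t,d \right)} = -3 - \frac{t^{3}}{3}$ ($q{\left(t,d \right)} = -3 + - \frac{t^{2}}{3} t = -3 - \frac{t^{3}}{3}$)
$V{\left(C \right)} = 36$ ($V{\left(C \right)} = 6 \cdot 6 = 36$)
$\left(- 4 q{\left(-3,3 \right)} + V{\left(-18 \right)}\right)^{2} = \left(- 4 \left(-3 - \frac{\left(-3\right)^{3}}{3}\right) + 36\right)^{2} = \left(- 4 \left(-3 - -9\right) + 36\right)^{2} = \left(- 4 \left(-3 + 9\right) + 36\right)^{2} = \left(\left(-4\right) 6 + 36\right)^{2} = \left(-24 + 36\right)^{2} = 12^{2} = 144$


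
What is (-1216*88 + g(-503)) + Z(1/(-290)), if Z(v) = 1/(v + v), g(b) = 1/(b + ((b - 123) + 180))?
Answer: -101688198/949 ≈ -1.0715e+5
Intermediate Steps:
g(b) = 1/(57 + 2*b) (g(b) = 1/(b + ((-123 + b) + 180)) = 1/(b + (57 + b)) = 1/(57 + 2*b))
Z(v) = 1/(2*v)
(-1216*88 + g(-503)) + Z(1/(-290)) = (-1216*88 + 1/(57 + 2*(-503))) + 1/(2*(1/(-290))) = (-107008 + 1/(57 - 1006)) + 1/(2*(-1/290)) = (-107008 + 1/(-949)) + (1/2)*(-290) = (-107008 - 1/949) - 145 = -101550593/949 - 145 = -101688198/949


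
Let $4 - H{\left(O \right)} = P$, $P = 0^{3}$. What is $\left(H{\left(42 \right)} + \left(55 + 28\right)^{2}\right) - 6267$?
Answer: $626$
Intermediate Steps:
$P = 0$
$H{\left(O \right)} = 4$ ($H{\left(O \right)} = 4 - 0 = 4 + 0 = 4$)
$\left(H{\left(42 \right)} + \left(55 + 28\right)^{2}\right) - 6267 = \left(4 + \left(55 + 28\right)^{2}\right) - 6267 = \left(4 + 83^{2}\right) - 6267 = \left(4 + 6889\right) - 6267 = 6893 - 6267 = 626$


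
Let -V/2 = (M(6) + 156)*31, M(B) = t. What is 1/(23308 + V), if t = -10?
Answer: 1/14256 ≈ 7.0146e-5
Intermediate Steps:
M(B) = -10
V = -9052 (V = -2*(-10 + 156)*31 = -292*31 = -2*4526 = -9052)
1/(23308 + V) = 1/(23308 - 9052) = 1/14256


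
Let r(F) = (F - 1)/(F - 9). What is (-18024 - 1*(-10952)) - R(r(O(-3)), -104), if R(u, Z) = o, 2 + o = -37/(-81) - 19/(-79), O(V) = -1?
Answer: -45245392/6399 ≈ -7070.7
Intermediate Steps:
r(F) = (-1 + F)/(-9 + F)
o = -8336/6399 (o = -2 + (-37/(-81) - 19/(-79)) = -2 + (-37*(-1/81) - 19*(-1/79)) = -2 + (37/81 + 19/79) = -2 + 4462/6399 = -8336/6399 ≈ -1.3027)
R(u, Z) = -8336/6399
(-18024 - 1*(-10952)) - R(r(O(-3)), -104) = (-18024 - 1*(-10952)) - 1*(-8336/6399) = (-18024 + 10952) + 8336/6399 = -7072 + 8336/6399 = -45245392/6399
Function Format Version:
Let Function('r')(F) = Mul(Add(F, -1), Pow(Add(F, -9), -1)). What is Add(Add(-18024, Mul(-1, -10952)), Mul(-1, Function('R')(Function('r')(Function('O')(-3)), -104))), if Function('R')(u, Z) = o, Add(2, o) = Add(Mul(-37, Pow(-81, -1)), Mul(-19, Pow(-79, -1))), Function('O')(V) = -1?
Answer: Rational(-45245392, 6399) ≈ -7070.7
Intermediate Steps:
Function('r')(F) = Mul(Pow(Add(-9, F), -1), Add(-1, F)) (Function('r')(F) = Mul(Add(-1, F), Pow(Add(-9, F), -1)) = Mul(Pow(Add(-9, F), -1), Add(-1, F)))
o = Rational(-8336, 6399) (o = Add(-2, Add(Mul(-37, Pow(-81, -1)), Mul(-19, Pow(-79, -1)))) = Add(-2, Add(Mul(-37, Rational(-1, 81)), Mul(-19, Rational(-1, 79)))) = Add(-2, Add(Rational(37, 81), Rational(19, 79))) = Add(-2, Rational(4462, 6399)) = Rational(-8336, 6399) ≈ -1.3027)
Function('R')(u, Z) = Rational(-8336, 6399)
Add(Add(-18024, Mul(-1, -10952)), Mul(-1, Function('R')(Function('r')(Function('O')(-3)), -104))) = Add(Add(-18024, Mul(-1, -10952)), Mul(-1, Rational(-8336, 6399))) = Add(Add(-18024, 10952), Rational(8336, 6399)) = Add(-7072, Rational(8336, 6399)) = Rational(-45245392, 6399)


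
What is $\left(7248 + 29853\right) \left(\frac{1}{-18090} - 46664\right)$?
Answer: $- \frac{10439624828287}{6030} \approx -1.7313 \cdot 10^{9}$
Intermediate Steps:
$\left(7248 + 29853\right) \left(\frac{1}{-18090} - 46664\right) = 37101 \left(- \frac{1}{18090} - 46664\right) = 37101 \left(- \frac{844151761}{18090}\right) = - \frac{10439624828287}{6030}$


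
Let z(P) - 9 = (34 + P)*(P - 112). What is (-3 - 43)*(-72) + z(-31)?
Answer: 2892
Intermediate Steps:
z(P) = 9 + (-112 + P)*(34 + P) (z(P) = 9 + (34 + P)*(P - 112) = 9 + (34 + P)*(-112 + P) = 9 + (-112 + P)*(34 + P))
(-3 - 43)*(-72) + z(-31) = (-3 - 43)*(-72) + (-3799 + (-31)² - 78*(-31)) = -46*(-72) + (-3799 + 961 + 2418) = 3312 - 420 = 2892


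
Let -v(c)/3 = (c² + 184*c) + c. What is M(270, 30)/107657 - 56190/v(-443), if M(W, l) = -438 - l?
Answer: 981463009/6152274579 ≈ 0.15953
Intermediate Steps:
v(c) = -555*c - 3*c² (v(c) = -3*((c² + 184*c) + c) = -3*(c² + 185*c) = -555*c - 3*c²)
M(270, 30)/107657 - 56190/v(-443) = (-438 - 1*30)/107657 - 56190*1/(1329*(185 - 443)) = (-438 - 30)*(1/107657) - 56190/((-3*(-443)*(-258))) = -468*1/107657 - 56190/(-342882) = -468/107657 - 56190*(-1/342882) = -468/107657 + 9365/57147 = 981463009/6152274579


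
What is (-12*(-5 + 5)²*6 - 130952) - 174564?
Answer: -305516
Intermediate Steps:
(-12*(-5 + 5)²*6 - 130952) - 174564 = (-12*0²*6 - 130952) - 174564 = (-12*0*6 - 130952) - 174564 = (0*6 - 130952) - 174564 = (0 - 130952) - 174564 = -130952 - 174564 = -305516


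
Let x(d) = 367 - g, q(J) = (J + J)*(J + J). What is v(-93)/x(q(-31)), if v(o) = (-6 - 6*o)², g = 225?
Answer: 152352/71 ≈ 2145.8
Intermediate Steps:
q(J) = 4*J² (q(J) = (2*J)*(2*J) = 4*J²)
x(d) = 142 (x(d) = 367 - 1*225 = 367 - 225 = 142)
v(-93)/x(q(-31)) = (36*(1 - 93)²)/142 = (36*(-92)²)*(1/142) = (36*8464)*(1/142) = 304704*(1/142) = 152352/71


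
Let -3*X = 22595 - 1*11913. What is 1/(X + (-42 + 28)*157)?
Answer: -3/17276 ≈ -0.00017365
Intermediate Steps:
X = -10682/3 (X = -(22595 - 1*11913)/3 = -(22595 - 11913)/3 = -⅓*10682 = -10682/3 ≈ -3560.7)
1/(X + (-42 + 28)*157) = 1/(-10682/3 + (-42 + 28)*157) = 1/(-10682/3 - 14*157) = 1/(-10682/3 - 2198) = 1/(-17276/3) = -3/17276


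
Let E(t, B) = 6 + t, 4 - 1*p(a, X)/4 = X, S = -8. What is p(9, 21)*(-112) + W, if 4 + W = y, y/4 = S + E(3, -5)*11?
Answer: 7976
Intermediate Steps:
p(a, X) = 16 - 4*X
y = 364 (y = 4*(-8 + (6 + 3)*11) = 4*(-8 + 9*11) = 4*(-8 + 99) = 4*91 = 364)
W = 360 (W = -4 + 364 = 360)
p(9, 21)*(-112) + W = (16 - 4*21)*(-112) + 360 = (16 - 84)*(-112) + 360 = -68*(-112) + 360 = 7616 + 360 = 7976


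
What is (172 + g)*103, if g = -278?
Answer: -10918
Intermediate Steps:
(172 + g)*103 = (172 - 278)*103 = -106*103 = -10918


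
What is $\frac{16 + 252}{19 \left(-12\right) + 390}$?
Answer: $\frac{134}{81} \approx 1.6543$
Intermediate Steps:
$\frac{16 + 252}{19 \left(-12\right) + 390} = \frac{268}{-228 + 390} = \frac{268}{162} = 268 \cdot \frac{1}{162} = \frac{134}{81}$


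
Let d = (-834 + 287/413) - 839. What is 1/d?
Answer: -59/98666 ≈ -0.00059798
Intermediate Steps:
d = -98666/59 (d = (-834 + 287*(1/413)) - 839 = (-834 + 41/59) - 839 = -49165/59 - 839 = -98666/59 ≈ -1672.3)
1/d = 1/(-98666/59) = -59/98666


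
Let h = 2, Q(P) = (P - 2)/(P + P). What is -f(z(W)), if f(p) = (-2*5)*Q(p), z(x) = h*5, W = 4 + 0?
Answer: 4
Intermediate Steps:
Q(P) = (-2 + P)/(2*P) (Q(P) = (-2 + P)/((2*P)) = (-2 + P)*(1/(2*P)) = (-2 + P)/(2*P))
W = 4
z(x) = 10 (z(x) = 2*5 = 10)
f(p) = -5*(-2 + p)/p (f(p) = (-2*5)*((-2 + p)/(2*p)) = -5*(-2 + p)/p)
-f(z(W)) = -(-5 + 10/10) = -(-5 + 10*(1/10)) = -(-5 + 1) = -1*(-4) = 4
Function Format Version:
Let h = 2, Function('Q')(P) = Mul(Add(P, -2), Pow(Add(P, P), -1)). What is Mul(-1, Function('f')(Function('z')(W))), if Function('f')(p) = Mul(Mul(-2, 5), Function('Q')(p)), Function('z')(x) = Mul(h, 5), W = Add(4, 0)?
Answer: 4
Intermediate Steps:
Function('Q')(P) = Mul(Rational(1, 2), Pow(P, -1), Add(-2, P)) (Function('Q')(P) = Mul(Add(-2, P), Pow(Mul(2, P), -1)) = Mul(Add(-2, P), Mul(Rational(1, 2), Pow(P, -1))) = Mul(Rational(1, 2), Pow(P, -1), Add(-2, P)))
W = 4
Function('z')(x) = 10 (Function('z')(x) = Mul(2, 5) = 10)
Function('f')(p) = Mul(-5, Pow(p, -1), Add(-2, p)) (Function('f')(p) = Mul(Mul(-2, 5), Mul(Rational(1, 2), Pow(p, -1), Add(-2, p))) = Mul(-10, Mul(Rational(1, 2), Pow(p, -1), Add(-2, p))) = Mul(-5, Pow(p, -1), Add(-2, p)))
Mul(-1, Function('f')(Function('z')(W))) = Mul(-1, Add(-5, Mul(10, Pow(10, -1)))) = Mul(-1, Add(-5, Mul(10, Rational(1, 10)))) = Mul(-1, Add(-5, 1)) = Mul(-1, -4) = 4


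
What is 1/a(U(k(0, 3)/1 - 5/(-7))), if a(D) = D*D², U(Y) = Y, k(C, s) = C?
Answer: 343/125 ≈ 2.7440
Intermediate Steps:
a(D) = D³
1/a(U(k(0, 3)/1 - 5/(-7))) = 1/((0/1 - 5/(-7))³) = 1/((0*1 - 5*(-⅐))³) = 1/((0 + 5/7)³) = 1/((5/7)³) = 1/(125/343) = 343/125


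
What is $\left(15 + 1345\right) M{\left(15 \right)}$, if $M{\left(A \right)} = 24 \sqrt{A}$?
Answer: $32640 \sqrt{15} \approx 1.2641 \cdot 10^{5}$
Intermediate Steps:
$\left(15 + 1345\right) M{\left(15 \right)} = \left(15 + 1345\right) 24 \sqrt{15} = 1360 \cdot 24 \sqrt{15} = 32640 \sqrt{15}$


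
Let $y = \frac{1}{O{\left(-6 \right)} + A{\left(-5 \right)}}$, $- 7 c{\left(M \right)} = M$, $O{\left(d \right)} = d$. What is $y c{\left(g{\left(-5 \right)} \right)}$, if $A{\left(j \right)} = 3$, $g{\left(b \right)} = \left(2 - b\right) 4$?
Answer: $\frac{4}{3} \approx 1.3333$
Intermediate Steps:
$g{\left(b \right)} = 8 - 4 b$
$c{\left(M \right)} = - \frac{M}{7}$
$y = - \frac{1}{3}$ ($y = \frac{1}{-6 + 3} = \frac{1}{-3} = - \frac{1}{3} \approx -0.33333$)
$y c{\left(g{\left(-5 \right)} \right)} = - \frac{\left(- \frac{1}{7}\right) \left(8 - -20\right)}{3} = - \frac{\left(- \frac{1}{7}\right) \left(8 + 20\right)}{3} = - \frac{\left(- \frac{1}{7}\right) 28}{3} = \left(- \frac{1}{3}\right) \left(-4\right) = \frac{4}{3}$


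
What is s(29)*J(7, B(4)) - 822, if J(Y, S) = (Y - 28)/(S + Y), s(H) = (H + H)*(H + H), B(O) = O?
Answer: -79686/11 ≈ -7244.2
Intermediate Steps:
s(H) = 4*H² (s(H) = (2*H)*(2*H) = 4*H²)
J(Y, S) = (-28 + Y)/(S + Y)
s(29)*J(7, B(4)) - 822 = (4*29²)*((-28 + 7)/(4 + 7)) - 822 = (4*841)*(-21/11) - 822 = 3364*((1/11)*(-21)) - 822 = 3364*(-21/11) - 822 = -70644/11 - 822 = -79686/11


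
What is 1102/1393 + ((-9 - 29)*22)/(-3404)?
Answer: 1228939/1185443 ≈ 1.0367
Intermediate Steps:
1102/1393 + ((-9 - 29)*22)/(-3404) = 1102*(1/1393) - 38*22*(-1/3404) = 1102/1393 - 836*(-1/3404) = 1102/1393 + 209/851 = 1228939/1185443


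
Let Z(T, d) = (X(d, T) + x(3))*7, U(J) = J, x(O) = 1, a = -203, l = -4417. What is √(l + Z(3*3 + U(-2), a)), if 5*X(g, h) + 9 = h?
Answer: 4*I*√6895/5 ≈ 66.429*I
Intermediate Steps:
X(g, h) = -9/5 + h/5
Z(T, d) = -28/5 + 7*T/5 (Z(T, d) = ((-9/5 + T/5) + 1)*7 = (-⅘ + T/5)*7 = -28/5 + 7*T/5)
√(l + Z(3*3 + U(-2), a)) = √(-4417 + (-28/5 + 7*(3*3 - 2)/5)) = √(-4417 + (-28/5 + 7*(9 - 2)/5)) = √(-4417 + (-28/5 + (7/5)*7)) = √(-4417 + (-28/5 + 49/5)) = √(-4417 + 21/5) = √(-22064/5) = 4*I*√6895/5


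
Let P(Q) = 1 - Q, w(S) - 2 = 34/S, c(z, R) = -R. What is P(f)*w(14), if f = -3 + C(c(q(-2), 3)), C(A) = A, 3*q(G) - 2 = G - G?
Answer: 31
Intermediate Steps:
q(G) = ⅔ (q(G) = ⅔ + (G - G)/3 = ⅔ + (⅓)*0 = ⅔ + 0 = ⅔)
w(S) = 2 + 34/S
f = -6 (f = -3 - 1*3 = -3 - 3 = -6)
P(f)*w(14) = (1 - 1*(-6))*(2 + 34/14) = (1 + 6)*(2 + 34*(1/14)) = 7*(2 + 17/7) = 7*(31/7) = 31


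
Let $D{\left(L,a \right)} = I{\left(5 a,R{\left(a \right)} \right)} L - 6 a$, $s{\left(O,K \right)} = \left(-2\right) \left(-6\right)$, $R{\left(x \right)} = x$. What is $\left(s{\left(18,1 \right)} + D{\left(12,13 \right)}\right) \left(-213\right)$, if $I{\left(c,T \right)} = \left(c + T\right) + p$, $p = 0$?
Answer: $-185310$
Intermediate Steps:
$s{\left(O,K \right)} = 12$
$I{\left(c,T \right)} = T + c$ ($I{\left(c,T \right)} = \left(c + T\right) + 0 = \left(T + c\right) + 0 = T + c$)
$D{\left(L,a \right)} = - 6 a + 6 L a$ ($D{\left(L,a \right)} = \left(a + 5 a\right) L - 6 a = 6 a L - 6 a = 6 L a - 6 a = - 6 a + 6 L a$)
$\left(s{\left(18,1 \right)} + D{\left(12,13 \right)}\right) \left(-213\right) = \left(12 + 6 \cdot 13 \left(-1 + 12\right)\right) \left(-213\right) = \left(12 + 6 \cdot 13 \cdot 11\right) \left(-213\right) = \left(12 + 858\right) \left(-213\right) = 870 \left(-213\right) = -185310$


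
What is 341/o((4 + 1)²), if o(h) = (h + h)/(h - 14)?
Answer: 3751/50 ≈ 75.020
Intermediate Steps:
o(h) = 2*h/(-14 + h) (o(h) = (2*h)/(-14 + h) = 2*h/(-14 + h))
341/o((4 + 1)²) = 341/((2*(4 + 1)²/(-14 + (4 + 1)²))) = 341/((2*5²/(-14 + 5²))) = 341/((2*25/(-14 + 25))) = 341/((2*25/11)) = 341/((2*25*(1/11))) = 341/(50/11) = 341*(11/50) = 3751/50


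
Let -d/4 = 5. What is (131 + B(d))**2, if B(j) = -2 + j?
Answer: 11881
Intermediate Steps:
d = -20 (d = -4*5 = -20)
(131 + B(d))**2 = (131 + (-2 - 20))**2 = (131 - 22)**2 = 109**2 = 11881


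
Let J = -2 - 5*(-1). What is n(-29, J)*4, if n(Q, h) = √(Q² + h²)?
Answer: 20*√34 ≈ 116.62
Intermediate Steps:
J = 3 (J = -2 + 5 = 3)
n(-29, J)*4 = √((-29)² + 3²)*4 = √(841 + 9)*4 = √850*4 = (5*√34)*4 = 20*√34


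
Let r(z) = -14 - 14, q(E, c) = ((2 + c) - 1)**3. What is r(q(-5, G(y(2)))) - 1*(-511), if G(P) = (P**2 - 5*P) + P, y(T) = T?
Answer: 483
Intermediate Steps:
G(P) = P**2 - 4*P
q(E, c) = (1 + c)**3
r(z) = -28
r(q(-5, G(y(2)))) - 1*(-511) = -28 - 1*(-511) = -28 + 511 = 483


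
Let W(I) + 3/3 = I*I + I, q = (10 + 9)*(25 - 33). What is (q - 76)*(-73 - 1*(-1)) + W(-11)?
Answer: 16525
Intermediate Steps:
q = -152 (q = 19*(-8) = -152)
W(I) = -1 + I + I² (W(I) = -1 + (I*I + I) = -1 + (I² + I) = -1 + (I + I²) = -1 + I + I²)
(q - 76)*(-73 - 1*(-1)) + W(-11) = (-152 - 76)*(-73 - 1*(-1)) + (-1 - 11 + (-11)²) = -228*(-73 + 1) + (-1 - 11 + 121) = -228*(-72) + 109 = 16416 + 109 = 16525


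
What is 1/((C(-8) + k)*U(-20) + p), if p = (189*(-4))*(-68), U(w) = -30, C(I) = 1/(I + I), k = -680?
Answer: 8/574479 ≈ 1.3926e-5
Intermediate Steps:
C(I) = 1/(2*I)
p = 51408 (p = -756*(-68) = 51408)
1/((C(-8) + k)*U(-20) + p) = 1/(((1/2)/(-8) - 680)*(-30) + 51408) = 1/(((1/2)*(-1/8) - 680)*(-30) + 51408) = 1/((-1/16 - 680)*(-30) + 51408) = 1/(-10881/16*(-30) + 51408) = 1/(163215/8 + 51408) = 1/(574479/8) = 8/574479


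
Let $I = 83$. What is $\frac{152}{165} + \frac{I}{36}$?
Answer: $\frac{6389}{1980} \approx 3.2268$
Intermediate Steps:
$\frac{152}{165} + \frac{I}{36} = \frac{152}{165} + \frac{83}{36} = \frac{6389}{1980}$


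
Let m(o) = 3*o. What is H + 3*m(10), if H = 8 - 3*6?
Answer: 80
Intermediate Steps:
H = -10 (H = 8 - 18 = -10)
H + 3*m(10) = -10 + 3*(3*10) = -10 + 3*30 = -10 + 90 = 80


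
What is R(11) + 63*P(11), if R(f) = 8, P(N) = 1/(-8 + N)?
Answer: 29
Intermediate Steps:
R(11) + 63*P(11) = 8 + 63/(-8 + 11) = 8 + 63/3 = 8 + 63*(⅓) = 8 + 21 = 29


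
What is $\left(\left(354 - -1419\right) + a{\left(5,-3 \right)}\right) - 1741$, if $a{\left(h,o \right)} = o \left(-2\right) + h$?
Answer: $43$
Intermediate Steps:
$a{\left(h,o \right)} = h - 2 o$ ($a{\left(h,o \right)} = - 2 o + h = h - 2 o$)
$\left(\left(354 - -1419\right) + a{\left(5,-3 \right)}\right) - 1741 = \left(\left(354 - -1419\right) + \left(5 - -6\right)\right) - 1741 = \left(\left(354 + 1419\right) + \left(5 + 6\right)\right) - 1741 = \left(1773 + 11\right) - 1741 = 1784 - 1741 = 43$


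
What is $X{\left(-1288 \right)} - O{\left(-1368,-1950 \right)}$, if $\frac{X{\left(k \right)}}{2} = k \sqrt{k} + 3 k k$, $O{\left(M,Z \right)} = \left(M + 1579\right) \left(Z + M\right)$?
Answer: $10653762 - 5152 i \sqrt{322} \approx 1.0654 \cdot 10^{7} - 92449.0 i$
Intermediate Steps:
$O{\left(M,Z \right)} = \left(1579 + M\right) \left(M + Z\right)$
$X{\left(k \right)} = 2 k^{\frac{3}{2}} + 6 k^{2}$ ($X{\left(k \right)} = 2 \left(k \sqrt{k} + 3 k k\right) = 2 \left(k^{\frac{3}{2}} + 3 k^{2}\right) = 2 k^{\frac{3}{2}} + 6 k^{2}$)
$X{\left(-1288 \right)} - O{\left(-1368,-1950 \right)} = \left(2 \left(-1288\right)^{\frac{3}{2}} + 6 \left(-1288\right)^{2}\right) - \left(\left(-1368\right)^{2} + 1579 \left(-1368\right) + 1579 \left(-1950\right) - -2667600\right) = \left(2 \left(- 2576 i \sqrt{322}\right) + 6 \cdot 1658944\right) - \left(1871424 - 2160072 - 3079050 + 2667600\right) = \left(- 5152 i \sqrt{322} + 9953664\right) - -700098 = \left(9953664 - 5152 i \sqrt{322}\right) + 700098 = 10653762 - 5152 i \sqrt{322}$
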